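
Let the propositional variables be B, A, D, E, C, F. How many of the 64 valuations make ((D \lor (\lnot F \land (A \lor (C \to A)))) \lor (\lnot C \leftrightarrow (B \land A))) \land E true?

28

Initial set: {(((D \lor (\lnot F \land (A \lor (C \to A)))) \lor (\lnot C \leftrightarrow (B \land A))) \land E)}.
(((D \lor (\lnot F \land (A \lor (C \to A)))) \lor (\lnot C \leftrightarrow (B \land A))) \land E): α-rule — add ((D \lor (\lnot F \land (A \lor (C \to A)))) \lor (\lnot C \leftrightarrow (B \land A))), E.
((D \lor (\lnot F \land (A \lor (C \to A)))) \lor (\lnot C \leftrightarrow (B \land A))): β-rule — branch into (D \lor (\lnot F \land (A \lor (C \to A))))  //  (\lnot C \leftrightarrow (B \land A)).
  branch 1 (add (D \lor (\lnot F \land (A \lor (C \to A))))):
    (D \lor (\lnot F \land (A \lor (C \to A)))): β-rule — branch into D  //  (\lnot F \land (A \lor (C \to A))).
      branch 1.1 (add D):
        ○ open, literals {D=1, E=1}.
      branch 1.2 (add (\lnot F \land (A \lor (C \to A)))):
        (\lnot F \land (A \lor (C \to A))): α-rule — add \lnot F, (A \lor (C \to A)).
        (A \lor (C \to A)): β-rule — branch into A  //  (C \to A).
          branch 1.2.1 (add A):
            ○ open, literals {A=1, E=1, F=0}.
          branch 1.2.2 (add (C \to A)):
            (C \to A): β-rule — branch into \lnot C  //  A.
              branch 1.2.2.1 (add \lnot C):
                ○ open, literals {C=0, E=1, F=0}.
              branch 1.2.2.2 (add A):
                ○ open, literals {A=1, E=1, F=0}.
  branch 2 (add (\lnot C \leftrightarrow (B \land A))):
    (\lnot C \leftrightarrow (B \land A)): β-rule — branch into \lnot C, (B \land A)  //  \lnot \lnot C, \lnot (B \land A).
      branch 2.1 (add \lnot C, (B \land A)):
        (B \land A): α-rule — add B, A.
        ○ open, literals {A=1, B=1, C=0, E=1}.
      branch 2.2 (add \lnot \lnot C, \lnot (B \land A)):
        \lnot (B \land A): β-rule — branch into \lnot B  //  \lnot A.
          branch 2.2.1 (add \lnot B):
            ○ open, literals {B=0, C=1, E=1}.
          branch 2.2.2 (add \lnot A):
            ○ open, literals {A=0, C=1, E=1}.
0 branches closed, 7 open.
Each open branch fixes some atoms; the unmentioned ones are free. Counting distinct full assignments: branch {D=1, E=1} (B, A, C, F) contributes 16 new; branch {A=1, E=1, F=0} (B, D, C) contributes 4 new; branch {C=0, E=1, F=0} (B, A, D) contributes 2 new; branch {A=1, E=1, F=0} (B, D, C) contributes 0 new; branch {A=1, B=1, C=0, E=1} (D, F) contributes 1 new; branch {B=0, C=1, E=1} (A, D, F) contributes 3 new; branch {A=0, C=1, E=1} (B, D, F) contributes 2 new. Total: 28.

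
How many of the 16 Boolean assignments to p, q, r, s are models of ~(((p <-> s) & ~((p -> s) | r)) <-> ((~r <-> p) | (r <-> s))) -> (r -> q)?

13

Initial set: {(~(((p <-> s) & ~((p -> s) | r)) <-> ((~r <-> p) | (r <-> s))) -> (r -> q))}.
(~(((p <-> s) & ~((p -> s) | r)) <-> ((~r <-> p) | (r <-> s))) -> (r -> q)): β-rule — branch into ~~(((p <-> s) & ~((p -> s) | r)) <-> ((~r <-> p) | (r <-> s)))  //  (r -> q).
  branch 1 (add ~~(((p <-> s) & ~((p -> s) | r)) <-> ((~r <-> p) | (r <-> s)))):
    ~~(((p <-> s) & ~((p -> s) | r)) <-> ((~r <-> p) | (r <-> s))): β-rule — branch into ((p <-> s) & ~((p -> s) | r)), ((~r <-> p) | (r <-> s))  //  ~((p <-> s) & ~((p -> s) | r)), ~((~r <-> p) | (r <-> s)).
      branch 1.1 (add ((p <-> s) & ~((p -> s) | r)), ((~r <-> p) | (r <-> s))):
        ((p <-> s) & ~((p -> s) | r)): α-rule — add (p <-> s), ~((p -> s) | r).
        ~((p -> s) | r): α-rule — add ~(p -> s), ~r.
        ~(p -> s): α-rule — add p, ~s.
        ((~r <-> p) | (r <-> s)): β-rule — branch into (~r <-> p)  //  (r <-> s).
          branch 1.1.1 (add (~r <-> p)):
            (p <-> s): β-rule — branch into p, s  //  ~p, ~s.
              branch 1.1.1.1 (add p, s):
                × closes — contains both s and ~s.
              branch 1.1.1.2 (add ~p, ~s):
                × closes — contains both p and ~p.
          branch 1.1.2 (add (r <-> s)):
            (p <-> s): β-rule — branch into p, s  //  ~p, ~s.
              branch 1.1.2.1 (add p, s):
                × closes — contains both s and ~s.
              branch 1.1.2.2 (add ~p, ~s):
                × closes — contains both p and ~p.
      branch 1.2 (add ~((p <-> s) & ~((p -> s) | r)), ~((~r <-> p) | (r <-> s))):
        ~((~r <-> p) | (r <-> s)): α-rule — add ~(~r <-> p), ~(r <-> s).
        ~((p <-> s) & ~((p -> s) | r)): β-rule — branch into ~(p <-> s)  //  ~~((p -> s) | r).
          branch 1.2.1 (add ~(p <-> s)):
            ~(~r <-> p): β-rule — branch into ~r, ~p  //  ~~r, p.
              branch 1.2.1.1 (add ~r, ~p):
                ~(r <-> s): β-rule — branch into r, ~s  //  ~r, s.
                  branch 1.2.1.1.1 (add r, ~s):
                    × closes — contains both r and ~r.
                  branch 1.2.1.1.2 (add ~r, s):
                    ~(p <-> s): β-rule — branch into p, ~s  //  ~p, s.
                      branch 1.2.1.1.2.1 (add p, ~s):
                        × closes — contains both p and ~p.
                      branch 1.2.1.1.2.2 (add ~p, s):
                        ○ open, literals {p=false, r=false, s=true}.
              branch 1.2.1.2 (add ~~r, p):
                ~(r <-> s): β-rule — branch into r, ~s  //  ~r, s.
                  branch 1.2.1.2.1 (add r, ~s):
                    ~(p <-> s): β-rule — branch into p, ~s  //  ~p, s.
                      branch 1.2.1.2.1.1 (add p, ~s):
                        ○ open, literals {p=true, r=true, s=false}.
                      branch 1.2.1.2.1.2 (add ~p, s):
                        × closes — contains both p and ~p.
                  branch 1.2.1.2.2 (add ~r, s):
                    × closes — contains both r and ~r.
          branch 1.2.2 (add ~~((p -> s) | r)):
            ~(~r <-> p): β-rule — branch into ~r, ~p  //  ~~r, p.
              branch 1.2.2.1 (add ~r, ~p):
                ~(r <-> s): β-rule — branch into r, ~s  //  ~r, s.
                  branch 1.2.2.1.1 (add r, ~s):
                    × closes — contains both r and ~r.
                  branch 1.2.2.1.2 (add ~r, s):
                    ~~((p -> s) | r): β-rule — branch into (p -> s)  //  r.
                      branch 1.2.2.1.2.1 (add (p -> s)):
                        (p -> s): β-rule — branch into ~p  //  s.
                          branch 1.2.2.1.2.1.1 (add ~p):
                            ○ open, literals {p=false, r=false, s=true}.
                          branch 1.2.2.1.2.1.2 (add s):
                            ○ open, literals {p=false, r=false, s=true}.
                      branch 1.2.2.1.2.2 (add r):
                        × closes — contains both r and ~r.
              branch 1.2.2.2 (add ~~r, p):
                ~(r <-> s): β-rule — branch into r, ~s  //  ~r, s.
                  branch 1.2.2.2.1 (add r, ~s):
                    ~~((p -> s) | r): β-rule — branch into (p -> s)  //  r.
                      branch 1.2.2.2.1.1 (add (p -> s)):
                        (p -> s): β-rule — branch into ~p  //  s.
                          branch 1.2.2.2.1.1.1 (add ~p):
                            × closes — contains both p and ~p.
                          branch 1.2.2.2.1.1.2 (add s):
                            × closes — contains both s and ~s.
                      branch 1.2.2.2.1.2 (add r):
                        ○ open, literals {p=true, r=true, s=false}.
                  branch 1.2.2.2.2 (add ~r, s):
                    × closes — contains both r and ~r.
  branch 2 (add (r -> q)):
    (r -> q): β-rule — branch into ~r  //  q.
      branch 2.1 (add ~r):
        ○ open, literals {r=false}.
      branch 2.2 (add q):
        ○ open, literals {q=true}.
13 branches closed, 7 open.
Each open branch fixes some atoms; the unmentioned ones are free. Counting distinct full assignments: branch {p=false, r=false, s=true} (q) contributes 2 new; branch {p=true, r=true, s=false} (q) contributes 2 new; branch {p=false, r=false, s=true} (q) contributes 0 new; branch {p=false, r=false, s=true} (q) contributes 0 new; branch {p=true, r=true, s=false} (q) contributes 0 new; branch {r=false} (p, q, s) contributes 6 new; branch {q=true} (p, r, s) contributes 3 new. Total: 13.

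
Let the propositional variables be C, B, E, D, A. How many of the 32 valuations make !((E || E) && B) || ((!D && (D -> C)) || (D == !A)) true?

30

Initial set: {T (!((E || E) && B) || ((!D && (D -> C)) || (D == !A)))}.
T (!((E || E) && B) || ((!D && (D -> C)) || (D == !A))): β-rule — branch into T !((E || E) && B)  //  T ((!D && (D -> C)) || (D == !A)).
  branch 1 (add T !((E || E) && B)):
    T !((E || E) && B): β-rule — branch into F (E || E)  //  F B.
      branch 1.1 (add F (E || E)):
        F (E || E): α-rule — add F E, F E.
        ○ open, literals {E=false}.
      branch 1.2 (add F B):
        ○ open, literals {B=false}.
  branch 2 (add T ((!D && (D -> C)) || (D == !A))):
    T ((!D && (D -> C)) || (D == !A)): β-rule — branch into T (!D && (D -> C))  //  T (D == !A).
      branch 2.1 (add T (!D && (D -> C))):
        T (!D && (D -> C)): α-rule — add T !D, T (D -> C).
        T (D -> C): β-rule — branch into F D  //  T C.
          branch 2.1.1 (add F D):
            ○ open, literals {D=false}.
          branch 2.1.2 (add T C):
            ○ open, literals {C=true, D=false}.
      branch 2.2 (add T (D == !A)):
        T (D == !A): β-rule — branch into T D, T !A  //  F D, F !A.
          branch 2.2.1 (add T D, T !A):
            ○ open, literals {A=false, D=true}.
          branch 2.2.2 (add F D, F !A):
            ○ open, literals {A=true, D=false}.
0 branches closed, 6 open.
Each open branch fixes some atoms; the unmentioned ones are free. Counting distinct full assignments: branch {E=false} (C, B, D, A) contributes 16 new; branch {B=false} (C, E, D, A) contributes 8 new; branch {D=false} (C, B, E, A) contributes 4 new; branch {C=true, D=false} (B, E, A) contributes 0 new; branch {A=false, D=true} (C, B, E) contributes 2 new; branch {A=true, D=false} (C, B, E) contributes 0 new. Total: 30.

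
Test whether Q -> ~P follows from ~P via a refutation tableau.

Yes

Initial set: {~P; ~(Q -> ~P)}.
~(Q -> ~P): α-rule — add Q, ~~P.
× closes — contains both P and ~P.
All 1 branch closes.
Every branch closed, so the premises entail the conclusion.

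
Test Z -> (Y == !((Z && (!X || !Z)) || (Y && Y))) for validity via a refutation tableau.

Assume the negation and expand:
Initial set: {F (Z -> (Y == !((Z && (!X || !Z)) || (Y && Y))))}.
F (Z -> (Y == !((Z && (!X || !Z)) || (Y && Y)))): α-rule — add T Z, F (Y == !((Z && (!X || !Z)) || (Y && Y))).
F (Y == !((Z && (!X || !Z)) || (Y && Y))): β-rule — branch into T Y, F !((Z && (!X || !Z)) || (Y && Y))  //  F Y, T !((Z && (!X || !Z)) || (Y && Y)).
  branch 1 (add T Y, F !((Z && (!X || !Z)) || (Y && Y))):
    F !((Z && (!X || !Z)) || (Y && Y)): β-rule — branch into T (Z && (!X || !Z))  //  T (Y && Y).
      branch 1.1 (add T (Z && (!X || !Z))):
        T (Z && (!X || !Z)): α-rule — add T Z, T (!X || !Z).
        T (!X || !Z): β-rule — branch into T !X  //  T !Z.
          branch 1.1.1 (add T !X):
            ○ open, literals {X=false, Y=true, Z=true}.
          branch 1.1.2 (add T !Z):
            × closes — contains both Z and !Z.
      branch 1.2 (add T (Y && Y)):
        T (Y && Y): α-rule — add T Y, T Y.
        ○ open, literals {Y=true, Z=true}.
  branch 2 (add F Y, T !((Z && (!X || !Z)) || (Y && Y))):
    T !((Z && (!X || !Z)) || (Y && Y)): α-rule — add F (Z && (!X || !Z)), F (Y && Y).
    F (Z && (!X || !Z)): β-rule — branch into F Z  //  F (!X || !Z).
      branch 2.1 (add F Z):
        × closes — contains both Z and !Z.
      branch 2.2 (add F (!X || !Z)):
        F (!X || !Z): α-rule — add F !X, F !Z.
        F (Y && Y): β-rule — branch into F Y  //  F Y.
          branch 2.2.1 (add F Y):
            ○ open, literals {X=true, Y=false, Z=true}.
          branch 2.2.2 (add F Y):
            ○ open, literals {X=true, Y=false, Z=true}.
2 branches closed, 4 open.
An open branch gives a countermodel: X=false, Y=true, Z=true (unmentioned atoms arbitrary); under it the original formula is false.

Not valid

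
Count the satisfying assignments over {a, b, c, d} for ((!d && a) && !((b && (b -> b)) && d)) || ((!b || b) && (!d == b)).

10

Initial set: {T (((!d && a) && !((b && (b -> b)) && d)) || ((!b || b) && (!d == b)))}.
T (((!d && a) && !((b && (b -> b)) && d)) || ((!b || b) && (!d == b))): β-rule — branch into T ((!d && a) && !((b && (b -> b)) && d))  //  T ((!b || b) && (!d == b)).
  branch 1 (add T ((!d && a) && !((b && (b -> b)) && d))):
    T ((!d && a) && !((b && (b -> b)) && d)): α-rule — add T (!d && a), T !((b && (b -> b)) && d).
    T (!d && a): α-rule — add T !d, T a.
    T !((b && (b -> b)) && d): β-rule — branch into F (b && (b -> b))  //  F d.
      branch 1.1 (add F (b && (b -> b))):
        F (b && (b -> b)): β-rule — branch into F b  //  F (b -> b).
          branch 1.1.1 (add F b):
            ○ open, literals {a=true, b=false, d=false}.
          branch 1.1.2 (add F (b -> b)):
            F (b -> b): α-rule — add T b, F b.
            × closes — contains both b and !b.
      branch 1.2 (add F d):
        ○ open, literals {a=true, d=false}.
  branch 2 (add T ((!b || b) && (!d == b))):
    T ((!b || b) && (!d == b)): α-rule — add T (!b || b), T (!d == b).
    T (!b || b): β-rule — branch into T !b  //  T b.
      branch 2.1 (add T !b):
        T (!d == b): β-rule — branch into T !d, T b  //  F !d, F b.
          branch 2.1.1 (add T !d, T b):
            × closes — contains both b and !b.
          branch 2.1.2 (add F !d, F b):
            ○ open, literals {b=false, d=true}.
      branch 2.2 (add T b):
        T (!d == b): β-rule — branch into T !d, T b  //  F !d, F b.
          branch 2.2.1 (add T !d, T b):
            ○ open, literals {b=true, d=false}.
          branch 2.2.2 (add F !d, F b):
            × closes — contains both b and !b.
3 branches closed, 4 open.
Each open branch fixes some atoms; the unmentioned ones are free. Counting distinct full assignments: branch {a=true, b=false, d=false} (c) contributes 2 new; branch {a=true, d=false} (b, c) contributes 2 new; branch {b=false, d=true} (a, c) contributes 4 new; branch {b=true, d=false} (a, c) contributes 2 new. Total: 10.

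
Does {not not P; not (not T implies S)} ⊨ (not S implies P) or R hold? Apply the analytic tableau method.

Initial set: {T not not P; T not (not T implies S); F ((not S implies P) or R)}.
T not not P: drop double negation, giving T P.
T not (not T implies S): α-rule — add T not T, F S.
F ((not S implies P) or R): α-rule — add F (not S implies P), F R.
F (not S implies P): α-rule — add T not S, F P.
× closes — contains both P and not P.
All 1 branch closes.
Every branch closed, so the premises entail the conclusion.

Yes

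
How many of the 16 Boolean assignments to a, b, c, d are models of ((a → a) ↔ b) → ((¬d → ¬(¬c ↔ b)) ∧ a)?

Initial set: {(((a → a) ↔ b) → ((¬d → ¬(¬c ↔ b)) ∧ a))}.
(((a → a) ↔ b) → ((¬d → ¬(¬c ↔ b)) ∧ a)): β-rule — branch into ¬((a → a) ↔ b)  //  ((¬d → ¬(¬c ↔ b)) ∧ a).
  branch 1 (add ¬((a → a) ↔ b)):
    ¬((a → a) ↔ b): β-rule — branch into (a → a), ¬b  //  ¬(a → a), b.
      branch 1.1 (add (a → a), ¬b):
        (a → a): β-rule — branch into ¬a  //  a.
          branch 1.1.1 (add ¬a):
            ○ open, literals {a=false, b=false}.
          branch 1.1.2 (add a):
            ○ open, literals {a=true, b=false}.
      branch 1.2 (add ¬(a → a), b):
        ¬(a → a): α-rule — add a, ¬a.
        × closes — contains both a and ¬a.
  branch 2 (add ((¬d → ¬(¬c ↔ b)) ∧ a)):
    ((¬d → ¬(¬c ↔ b)) ∧ a): α-rule — add (¬d → ¬(¬c ↔ b)), a.
    (¬d → ¬(¬c ↔ b)): β-rule — branch into ¬¬d  //  ¬(¬c ↔ b).
      branch 2.1 (add ¬¬d):
        ○ open, literals {a=true, d=true}.
      branch 2.2 (add ¬(¬c ↔ b)):
        ¬(¬c ↔ b): β-rule — branch into ¬c, ¬b  //  ¬¬c, b.
          branch 2.2.1 (add ¬c, ¬b):
            ○ open, literals {a=true, b=false, c=false}.
          branch 2.2.2 (add ¬¬c, b):
            ○ open, literals {a=true, b=true, c=true}.
1 branch closed, 5 open.
Each open branch fixes some atoms; the unmentioned ones are free. Counting distinct full assignments: branch {a=false, b=false} (c, d) contributes 4 new; branch {a=true, b=false} (c, d) contributes 4 new; branch {a=true, d=true} (b, c) contributes 2 new; branch {a=true, b=false, c=false} (d) contributes 0 new; branch {a=true, b=true, c=true} (d) contributes 1 new. Total: 11.

11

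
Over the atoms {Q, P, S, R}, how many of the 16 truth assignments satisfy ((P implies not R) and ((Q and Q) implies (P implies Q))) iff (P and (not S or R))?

2

Initial set: {T (((P implies not R) and ((Q and Q) implies (P implies Q))) iff (P and (not S or R)))}.
T (((P implies not R) and ((Q and Q) implies (P implies Q))) iff (P and (not S or R))): β-rule — branch into T ((P implies not R) and ((Q and Q) implies (P implies Q))), T (P and (not S or R))  //  F ((P implies not R) and ((Q and Q) implies (P implies Q))), F (P and (not S or R)).
  branch 1 (add T ((P implies not R) and ((Q and Q) implies (P implies Q))), T (P and (not S or R))):
    T ((P implies not R) and ((Q and Q) implies (P implies Q))): α-rule — add T (P implies not R), T ((Q and Q) implies (P implies Q)).
    T (P and (not S or R)): α-rule — add T P, T (not S or R).
    T (P implies not R): β-rule — branch into F P  //  T not R.
      branch 1.1 (add F P):
        × closes — contains both P and not P.
      branch 1.2 (add T not R):
        T ((Q and Q) implies (P implies Q)): β-rule — branch into F (Q and Q)  //  T (P implies Q).
          branch 1.2.1 (add F (Q and Q)):
            T (not S or R): β-rule — branch into T not S  //  T R.
              branch 1.2.1.1 (add T not S):
                F (Q and Q): β-rule — branch into F Q  //  F Q.
                  branch 1.2.1.1.1 (add F Q):
                    ○ open, literals {P=T, Q=F, R=F, S=F}.
                  branch 1.2.1.1.2 (add F Q):
                    ○ open, literals {P=T, Q=F, R=F, S=F}.
              branch 1.2.1.2 (add T R):
                × closes — contains both R and not R.
          branch 1.2.2 (add T (P implies Q)):
            T (not S or R): β-rule — branch into T not S  //  T R.
              branch 1.2.2.1 (add T not S):
                T (P implies Q): β-rule — branch into F P  //  T Q.
                  branch 1.2.2.1.1 (add F P):
                    × closes — contains both P and not P.
                  branch 1.2.2.1.2 (add T Q):
                    ○ open, literals {P=T, Q=T, R=F, S=F}.
              branch 1.2.2.2 (add T R):
                × closes — contains both R and not R.
  branch 2 (add F ((P implies not R) and ((Q and Q) implies (P implies Q))), F (P and (not S or R))):
    F ((P implies not R) and ((Q and Q) implies (P implies Q))): β-rule — branch into F (P implies not R)  //  F ((Q and Q) implies (P implies Q)).
      branch 2.1 (add F (P implies not R)):
        F (P implies not R): α-rule — add T P, F not R.
        F (P and (not S or R)): β-rule — branch into F P  //  F (not S or R).
          branch 2.1.1 (add F P):
            × closes — contains both P and not P.
          branch 2.1.2 (add F (not S or R)):
            F (not S or R): α-rule — add F not S, F R.
            × closes — contains both R and not R.
      branch 2.2 (add F ((Q and Q) implies (P implies Q))):
        F ((Q and Q) implies (P implies Q)): α-rule — add T (Q and Q), F (P implies Q).
        T (Q and Q): α-rule — add T Q, T Q.
        F (P implies Q): α-rule — add T P, F Q.
        × closes — contains both Q and not Q.
7 branches closed, 3 open.
Each open branch fixes some atoms; the unmentioned ones are free. Counting distinct full assignments: branch {P=T, Q=F, R=F, S=F} (none free) contributes 1 new; branch {P=T, Q=F, R=F, S=F} (none free) contributes 0 new; branch {P=T, Q=T, R=F, S=F} (none free) contributes 1 new. Total: 2.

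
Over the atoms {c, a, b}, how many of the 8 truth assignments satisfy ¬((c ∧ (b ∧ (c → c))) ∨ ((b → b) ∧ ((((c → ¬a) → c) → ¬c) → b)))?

2

Initial set: {¬((c ∧ (b ∧ (c → c))) ∨ ((b → b) ∧ ((((c → ¬a) → c) → ¬c) → b)))}.
¬((c ∧ (b ∧ (c → c))) ∨ ((b → b) ∧ ((((c → ¬a) → c) → ¬c) → b))): α-rule — add ¬(c ∧ (b ∧ (c → c))), ¬((b → b) ∧ ((((c → ¬a) → c) → ¬c) → b)).
¬(c ∧ (b ∧ (c → c))): β-rule — branch into ¬c  //  ¬(b ∧ (c → c)).
  branch 1 (add ¬c):
    ¬((b → b) ∧ ((((c → ¬a) → c) → ¬c) → b)): β-rule — branch into ¬(b → b)  //  ¬((((c → ¬a) → c) → ¬c) → b).
      branch 1.1 (add ¬(b → b)):
        ¬(b → b): α-rule — add b, ¬b.
        × closes — contains both b and ¬b.
      branch 1.2 (add ¬((((c → ¬a) → c) → ¬c) → b)):
        ¬((((c → ¬a) → c) → ¬c) → b): α-rule — add (((c → ¬a) → c) → ¬c), ¬b.
        (((c → ¬a) → c) → ¬c): β-rule — branch into ¬((c → ¬a) → c)  //  ¬c.
          branch 1.2.1 (add ¬((c → ¬a) → c)):
            ¬((c → ¬a) → c): α-rule — add (c → ¬a), ¬c.
            (c → ¬a): β-rule — branch into ¬c  //  ¬a.
              branch 1.2.1.1 (add ¬c):
                ○ open, literals {b=0, c=0}.
              branch 1.2.1.2 (add ¬a):
                ○ open, literals {a=0, b=0, c=0}.
          branch 1.2.2 (add ¬c):
            ○ open, literals {b=0, c=0}.
  branch 2 (add ¬(b ∧ (c → c))):
    ¬((b → b) ∧ ((((c → ¬a) → c) → ¬c) → b)): β-rule — branch into ¬(b → b)  //  ¬((((c → ¬a) → c) → ¬c) → b).
      branch 2.1 (add ¬(b → b)):
        ¬(b → b): α-rule — add b, ¬b.
        × closes — contains both b and ¬b.
      branch 2.2 (add ¬((((c → ¬a) → c) → ¬c) → b)):
        ¬((((c → ¬a) → c) → ¬c) → b): α-rule — add (((c → ¬a) → c) → ¬c), ¬b.
        ¬(b ∧ (c → c)): β-rule — branch into ¬b  //  ¬(c → c).
          branch 2.2.1 (add ¬b):
            (((c → ¬a) → c) → ¬c): β-rule — branch into ¬((c → ¬a) → c)  //  ¬c.
              branch 2.2.1.1 (add ¬((c → ¬a) → c)):
                ¬((c → ¬a) → c): α-rule — add (c → ¬a), ¬c.
                (c → ¬a): β-rule — branch into ¬c  //  ¬a.
                  branch 2.2.1.1.1 (add ¬c):
                    ○ open, literals {b=0, c=0}.
                  branch 2.2.1.1.2 (add ¬a):
                    ○ open, literals {a=0, b=0, c=0}.
              branch 2.2.1.2 (add ¬c):
                ○ open, literals {b=0, c=0}.
          branch 2.2.2 (add ¬(c → c)):
            ¬(c → c): α-rule — add c, ¬c.
            × closes — contains both c and ¬c.
3 branches closed, 6 open.
Each open branch fixes some atoms; the unmentioned ones are free. Counting distinct full assignments: branch {b=0, c=0} (a) contributes 2 new; branch {a=0, b=0, c=0} (none free) contributes 0 new; branch {b=0, c=0} (a) contributes 0 new; branch {b=0, c=0} (a) contributes 0 new; branch {a=0, b=0, c=0} (none free) contributes 0 new; branch {b=0, c=0} (a) contributes 0 new. Total: 2.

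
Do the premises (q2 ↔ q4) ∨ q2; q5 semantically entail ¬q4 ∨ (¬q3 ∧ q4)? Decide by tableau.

No

Initial set: {((q2 ↔ q4) ∨ q2); q5; ¬(¬q4 ∨ (¬q3 ∧ q4))}.
¬(¬q4 ∨ (¬q3 ∧ q4)): α-rule — add ¬¬q4, ¬(¬q3 ∧ q4).
((q2 ↔ q4) ∨ q2): β-rule — branch into (q2 ↔ q4)  //  q2.
  branch 1 (add (q2 ↔ q4)):
    ¬(¬q3 ∧ q4): β-rule — branch into ¬¬q3  //  ¬q4.
      branch 1.1 (add ¬¬q3):
        (q2 ↔ q4): β-rule — branch into q2, q4  //  ¬q2, ¬q4.
          branch 1.1.1 (add q2, q4):
            ○ open, literals {q2=1, q3=1, q4=1, q5=1}.
          branch 1.1.2 (add ¬q2, ¬q4):
            × closes — contains both q4 and ¬q4.
      branch 1.2 (add ¬q4):
        × closes — contains both q4 and ¬q4.
  branch 2 (add q2):
    ¬(¬q3 ∧ q4): β-rule — branch into ¬¬q3  //  ¬q4.
      branch 2.1 (add ¬¬q3):
        ○ open, literals {q2=1, q3=1, q4=1, q5=1}.
      branch 2.2 (add ¬q4):
        × closes — contains both q4 and ¬q4.
3 branches closed, 2 open.
An open branch gives a countermodel: q2=1, q3=1, q4=1, q5=1 (unmentioned atoms arbitrary); the premises hold there but the conclusion fails.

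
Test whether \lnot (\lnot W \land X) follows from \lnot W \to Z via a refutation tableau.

No

Initial set: {(\lnot W \to Z); \lnot \lnot (\lnot W \land X)}.
\lnot \lnot (\lnot W \land X): α-rule — add \lnot W, X.
(\lnot W \to Z): β-rule — branch into \lnot \lnot W  //  Z.
  branch 1 (add \lnot \lnot W):
    × closes — contains both W and \lnot W.
  branch 2 (add Z):
    ○ open, literals {W=F, X=T, Z=T}.
1 branch closed, 1 open.
An open branch gives a countermodel: W=F, X=T, Z=T (unmentioned atoms arbitrary); the premises hold there but the conclusion fails.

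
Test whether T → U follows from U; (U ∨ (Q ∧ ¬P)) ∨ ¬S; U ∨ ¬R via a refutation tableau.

Yes

Initial set: {T U; T ((U ∨ (Q ∧ ¬P)) ∨ ¬S); T (U ∨ ¬R); F (T → U)}.
F (T → U): α-rule — add T T, F U.
× closes — contains both U and ¬U.
All 1 branch closes.
Every branch closed, so the premises entail the conclusion.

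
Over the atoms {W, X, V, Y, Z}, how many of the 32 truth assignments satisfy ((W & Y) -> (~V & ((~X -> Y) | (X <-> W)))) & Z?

Initial set: {(((W & Y) -> (~V & ((~X -> Y) | (X <-> W)))) & Z)}.
(((W & Y) -> (~V & ((~X -> Y) | (X <-> W)))) & Z): α-rule — add ((W & Y) -> (~V & ((~X -> Y) | (X <-> W)))), Z.
((W & Y) -> (~V & ((~X -> Y) | (X <-> W)))): β-rule — branch into ~(W & Y)  //  (~V & ((~X -> Y) | (X <-> W))).
  branch 1 (add ~(W & Y)):
    ~(W & Y): β-rule — branch into ~W  //  ~Y.
      branch 1.1 (add ~W):
        ○ open, literals {W=F, Z=T}.
      branch 1.2 (add ~Y):
        ○ open, literals {Y=F, Z=T}.
  branch 2 (add (~V & ((~X -> Y) | (X <-> W)))):
    (~V & ((~X -> Y) | (X <-> W))): α-rule — add ~V, ((~X -> Y) | (X <-> W)).
    ((~X -> Y) | (X <-> W)): β-rule — branch into (~X -> Y)  //  (X <-> W).
      branch 2.1 (add (~X -> Y)):
        (~X -> Y): β-rule — branch into ~~X  //  Y.
          branch 2.1.1 (add ~~X):
            ○ open, literals {V=F, X=T, Z=T}.
          branch 2.1.2 (add Y):
            ○ open, literals {V=F, Y=T, Z=T}.
      branch 2.2 (add (X <-> W)):
        (X <-> W): β-rule — branch into X, W  //  ~X, ~W.
          branch 2.2.1 (add X, W):
            ○ open, literals {V=F, W=T, X=T, Z=T}.
          branch 2.2.2 (add ~X, ~W):
            ○ open, literals {V=F, W=F, X=F, Z=T}.
0 branches closed, 6 open.
Each open branch fixes some atoms; the unmentioned ones are free. Counting distinct full assignments: branch {W=F, Z=T} (X, V, Y) contributes 8 new; branch {Y=F, Z=T} (W, X, V) contributes 4 new; branch {V=F, X=T, Z=T} (W, Y) contributes 1 new; branch {V=F, Y=T, Z=T} (W, X) contributes 1 new; branch {V=F, W=T, X=T, Z=T} (Y) contributes 0 new; branch {V=F, W=F, X=F, Z=T} (Y) contributes 0 new. Total: 14.

14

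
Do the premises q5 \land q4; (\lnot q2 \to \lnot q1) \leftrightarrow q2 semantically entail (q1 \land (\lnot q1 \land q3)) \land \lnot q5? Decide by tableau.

Initial set: {(q5 \land q4); ((\lnot q2 \to \lnot q1) \leftrightarrow q2); \lnot ((q1 \land (\lnot q1 \land q3)) \land \lnot q5)}.
(q5 \land q4): α-rule — add q5, q4.
((\lnot q2 \to \lnot q1) \leftrightarrow q2): β-rule — branch into (\lnot q2 \to \lnot q1), q2  //  \lnot (\lnot q2 \to \lnot q1), \lnot q2.
  branch 1 (add (\lnot q2 \to \lnot q1), q2):
    \lnot ((q1 \land (\lnot q1 \land q3)) \land \lnot q5): β-rule — branch into \lnot (q1 \land (\lnot q1 \land q3))  //  \lnot \lnot q5.
      branch 1.1 (add \lnot (q1 \land (\lnot q1 \land q3))):
        (\lnot q2 \to \lnot q1): β-rule — branch into \lnot \lnot q2  //  \lnot q1.
          branch 1.1.1 (add \lnot \lnot q2):
            \lnot (q1 \land (\lnot q1 \land q3)): β-rule — branch into \lnot q1  //  \lnot (\lnot q1 \land q3).
              branch 1.1.1.1 (add \lnot q1):
                ○ open, literals {q1=false, q2=true, q4=true, q5=true}.
              branch 1.1.1.2 (add \lnot (\lnot q1 \land q3)):
                \lnot (\lnot q1 \land q3): β-rule — branch into \lnot \lnot q1  //  \lnot q3.
                  branch 1.1.1.2.1 (add \lnot \lnot q1):
                    ○ open, literals {q1=true, q2=true, q4=true, q5=true}.
                  branch 1.1.1.2.2 (add \lnot q3):
                    ○ open, literals {q2=true, q3=false, q4=true, q5=true}.
          branch 1.1.2 (add \lnot q1):
            \lnot (q1 \land (\lnot q1 \land q3)): β-rule — branch into \lnot q1  //  \lnot (\lnot q1 \land q3).
              branch 1.1.2.1 (add \lnot q1):
                ○ open, literals {q1=false, q2=true, q4=true, q5=true}.
              branch 1.1.2.2 (add \lnot (\lnot q1 \land q3)):
                \lnot (\lnot q1 \land q3): β-rule — branch into \lnot \lnot q1  //  \lnot q3.
                  branch 1.1.2.2.1 (add \lnot \lnot q1):
                    × closes — contains both q1 and \lnot q1.
                  branch 1.1.2.2.2 (add \lnot q3):
                    ○ open, literals {q1=false, q2=true, q3=false, q4=true, q5=true}.
      branch 1.2 (add \lnot \lnot q5):
        (\lnot q2 \to \lnot q1): β-rule — branch into \lnot \lnot q2  //  \lnot q1.
          branch 1.2.1 (add \lnot \lnot q2):
            ○ open, literals {q2=true, q4=true, q5=true}.
          branch 1.2.2 (add \lnot q1):
            ○ open, literals {q1=false, q2=true, q4=true, q5=true}.
  branch 2 (add \lnot (\lnot q2 \to \lnot q1), \lnot q2):
    \lnot (\lnot q2 \to \lnot q1): α-rule — add \lnot q2, \lnot \lnot q1.
    \lnot ((q1 \land (\lnot q1 \land q3)) \land \lnot q5): β-rule — branch into \lnot (q1 \land (\lnot q1 \land q3))  //  \lnot \lnot q5.
      branch 2.1 (add \lnot (q1 \land (\lnot q1 \land q3))):
        \lnot (q1 \land (\lnot q1 \land q3)): β-rule — branch into \lnot q1  //  \lnot (\lnot q1 \land q3).
          branch 2.1.1 (add \lnot q1):
            × closes — contains both q1 and \lnot q1.
          branch 2.1.2 (add \lnot (\lnot q1 \land q3)):
            \lnot (\lnot q1 \land q3): β-rule — branch into \lnot \lnot q1  //  \lnot q3.
              branch 2.1.2.1 (add \lnot \lnot q1):
                ○ open, literals {q1=true, q2=false, q4=true, q5=true}.
              branch 2.1.2.2 (add \lnot q3):
                ○ open, literals {q1=true, q2=false, q3=false, q4=true, q5=true}.
      branch 2.2 (add \lnot \lnot q5):
        ○ open, literals {q1=true, q2=false, q4=true, q5=true}.
2 branches closed, 10 open.
An open branch gives a countermodel: q1=false, q2=true, q4=true, q5=true (unmentioned atoms arbitrary); the premises hold there but the conclusion fails.

No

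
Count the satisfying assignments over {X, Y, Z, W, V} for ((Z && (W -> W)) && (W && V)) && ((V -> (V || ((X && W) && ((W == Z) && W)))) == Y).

Initial set: {(((Z && (W -> W)) && (W && V)) && ((V -> (V || ((X && W) && ((W == Z) && W)))) == Y))}.
(((Z && (W -> W)) && (W && V)) && ((V -> (V || ((X && W) && ((W == Z) && W)))) == Y)): α-rule — add ((Z && (W -> W)) && (W && V)), ((V -> (V || ((X && W) && ((W == Z) && W)))) == Y).
((Z && (W -> W)) && (W && V)): α-rule — add (Z && (W -> W)), (W && V).
(Z && (W -> W)): α-rule — add Z, (W -> W).
(W && V): α-rule — add W, V.
((V -> (V || ((X && W) && ((W == Z) && W)))) == Y): β-rule — branch into (V -> (V || ((X && W) && ((W == Z) && W)))), Y  //  !(V -> (V || ((X && W) && ((W == Z) && W)))), !Y.
  branch 1 (add (V -> (V || ((X && W) && ((W == Z) && W)))), Y):
    (W -> W): β-rule — branch into !W  //  W.
      branch 1.1 (add !W):
        × closes — contains both W and !W.
      branch 1.2 (add W):
        (V -> (V || ((X && W) && ((W == Z) && W)))): β-rule — branch into !V  //  (V || ((X && W) && ((W == Z) && W))).
          branch 1.2.1 (add !V):
            × closes — contains both V and !V.
          branch 1.2.2 (add (V || ((X && W) && ((W == Z) && W)))):
            (V || ((X && W) && ((W == Z) && W))): β-rule — branch into V  //  ((X && W) && ((W == Z) && W)).
              branch 1.2.2.1 (add V):
                ○ open, literals {V=true, W=true, Y=true, Z=true}.
              branch 1.2.2.2 (add ((X && W) && ((W == Z) && W))):
                ((X && W) && ((W == Z) && W)): α-rule — add (X && W), ((W == Z) && W).
                (X && W): α-rule — add X, W.
                ((W == Z) && W): α-rule — add (W == Z), W.
                (W == Z): β-rule — branch into W, Z  //  !W, !Z.
                  branch 1.2.2.2.1 (add W, Z):
                    ○ open, literals {V=true, W=true, X=true, Y=true, Z=true}.
                  branch 1.2.2.2.2 (add !W, !Z):
                    × closes — contains both W and !W.
  branch 2 (add !(V -> (V || ((X && W) && ((W == Z) && W)))), !Y):
    !(V -> (V || ((X && W) && ((W == Z) && W)))): α-rule — add V, !(V || ((X && W) && ((W == Z) && W))).
    !(V || ((X && W) && ((W == Z) && W))): α-rule — add !V, !((X && W) && ((W == Z) && W)).
    × closes — contains both V and !V.
4 branches closed, 2 open.
Each open branch fixes some atoms; the unmentioned ones are free. Counting distinct full assignments: branch {V=true, W=true, Y=true, Z=true} (X) contributes 2 new; branch {V=true, W=true, X=true, Y=true, Z=true} (none free) contributes 0 new. Total: 2.

2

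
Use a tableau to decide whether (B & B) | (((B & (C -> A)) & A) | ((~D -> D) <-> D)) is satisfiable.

Initial set: {T ((B & B) | (((B & (C -> A)) & A) | ((~D -> D) <-> D)))}.
T ((B & B) | (((B & (C -> A)) & A) | ((~D -> D) <-> D))): β-rule — branch into T (B & B)  //  T (((B & (C -> A)) & A) | ((~D -> D) <-> D)).
  branch 1 (add T (B & B)):
    T (B & B): α-rule — add T B, T B.
    ○ open, literals {B=T}.
  branch 2 (add T (((B & (C -> A)) & A) | ((~D -> D) <-> D))):
    T (((B & (C -> A)) & A) | ((~D -> D) <-> D)): β-rule — branch into T ((B & (C -> A)) & A)  //  T ((~D -> D) <-> D).
      branch 2.1 (add T ((B & (C -> A)) & A)):
        T ((B & (C -> A)) & A): α-rule — add T (B & (C -> A)), T A.
        T (B & (C -> A)): α-rule — add T B, T (C -> A).
        T (C -> A): β-rule — branch into F C  //  T A.
          branch 2.1.1 (add F C):
            ○ open, literals {A=T, B=T, C=F}.
          branch 2.1.2 (add T A):
            ○ open, literals {A=T, B=T}.
      branch 2.2 (add T ((~D -> D) <-> D)):
        T ((~D -> D) <-> D): β-rule — branch into T (~D -> D), T D  //  F (~D -> D), F D.
          branch 2.2.1 (add T (~D -> D), T D):
            T (~D -> D): β-rule — branch into F ~D  //  T D.
              branch 2.2.1.1 (add F ~D):
                ○ open, literals {D=T}.
              branch 2.2.1.2 (add T D):
                ○ open, literals {D=T}.
          branch 2.2.2 (add F (~D -> D), F D):
            F (~D -> D): α-rule — add T ~D, F D.
            ○ open, literals {D=F}.
0 branches closed, 6 open.
An open branch gives a satisfying assignment: B=T.

Satisfiable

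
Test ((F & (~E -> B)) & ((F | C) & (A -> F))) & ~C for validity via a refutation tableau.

Assume the negation and expand:
Initial set: {~(((F & (~E -> B)) & ((F | C) & (A -> F))) & ~C)}.
~(((F & (~E -> B)) & ((F | C) & (A -> F))) & ~C): β-rule — branch into ~((F & (~E -> B)) & ((F | C) & (A -> F)))  //  ~~C.
  branch 1 (add ~((F & (~E -> B)) & ((F | C) & (A -> F)))):
    ~((F & (~E -> B)) & ((F | C) & (A -> F))): β-rule — branch into ~(F & (~E -> B))  //  ~((F | C) & (A -> F)).
      branch 1.1 (add ~(F & (~E -> B))):
        ~(F & (~E -> B)): β-rule — branch into ~F  //  ~(~E -> B).
          branch 1.1.1 (add ~F):
            ○ open, literals {F=F}.
          branch 1.1.2 (add ~(~E -> B)):
            ~(~E -> B): α-rule — add ~E, ~B.
            ○ open, literals {B=F, E=F}.
      branch 1.2 (add ~((F | C) & (A -> F))):
        ~((F | C) & (A -> F)): β-rule — branch into ~(F | C)  //  ~(A -> F).
          branch 1.2.1 (add ~(F | C)):
            ~(F | C): α-rule — add ~F, ~C.
            ○ open, literals {C=F, F=F}.
          branch 1.2.2 (add ~(A -> F)):
            ~(A -> F): α-rule — add A, ~F.
            ○ open, literals {A=T, F=F}.
  branch 2 (add ~~C):
    ○ open, literals {C=T}.
0 branches closed, 5 open.
An open branch gives a countermodel: F=F (unmentioned atoms arbitrary); under it the original formula is false.

Not valid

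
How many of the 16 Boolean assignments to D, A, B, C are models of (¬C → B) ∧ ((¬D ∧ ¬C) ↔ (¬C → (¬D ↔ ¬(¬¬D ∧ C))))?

Initial set: {((¬C → B) ∧ ((¬D ∧ ¬C) ↔ (¬C → (¬D ↔ ¬(¬¬D ∧ C)))))}.
((¬C → B) ∧ ((¬D ∧ ¬C) ↔ (¬C → (¬D ↔ ¬(¬¬D ∧ C))))): α-rule — add (¬C → B), ((¬D ∧ ¬C) ↔ (¬C → (¬D ↔ ¬(¬¬D ∧ C)))).
(¬C → B): β-rule — branch into ¬¬C  //  B.
  branch 1 (add ¬¬C):
    ((¬D ∧ ¬C) ↔ (¬C → (¬D ↔ ¬(¬¬D ∧ C)))): β-rule — branch into (¬D ∧ ¬C), (¬C → (¬D ↔ ¬(¬¬D ∧ C)))  //  ¬(¬D ∧ ¬C), ¬(¬C → (¬D ↔ ¬(¬¬D ∧ C))).
      branch 1.1 (add (¬D ∧ ¬C), (¬C → (¬D ↔ ¬(¬¬D ∧ C)))):
        (¬D ∧ ¬C): α-rule — add ¬D, ¬C.
        × closes — contains both C and ¬C.
      branch 1.2 (add ¬(¬D ∧ ¬C), ¬(¬C → (¬D ↔ ¬(¬¬D ∧ C)))):
        ¬(¬C → (¬D ↔ ¬(¬¬D ∧ C))): α-rule — add ¬C, ¬(¬D ↔ ¬(¬¬D ∧ C)).
        × closes — contains both C and ¬C.
  branch 2 (add B):
    ((¬D ∧ ¬C) ↔ (¬C → (¬D ↔ ¬(¬¬D ∧ C)))): β-rule — branch into (¬D ∧ ¬C), (¬C → (¬D ↔ ¬(¬¬D ∧ C)))  //  ¬(¬D ∧ ¬C), ¬(¬C → (¬D ↔ ¬(¬¬D ∧ C))).
      branch 2.1 (add (¬D ∧ ¬C), (¬C → (¬D ↔ ¬(¬¬D ∧ C)))):
        (¬D ∧ ¬C): α-rule — add ¬D, ¬C.
        (¬C → (¬D ↔ ¬(¬¬D ∧ C))): β-rule — branch into ¬¬C  //  (¬D ↔ ¬(¬¬D ∧ C)).
          branch 2.1.1 (add ¬¬C):
            × closes — contains both C and ¬C.
          branch 2.1.2 (add (¬D ↔ ¬(¬¬D ∧ C))):
            (¬D ↔ ¬(¬¬D ∧ C)): β-rule — branch into ¬D, ¬(¬¬D ∧ C)  //  ¬¬D, ¬¬(¬¬D ∧ C).
              branch 2.1.2.1 (add ¬D, ¬(¬¬D ∧ C)):
                ¬(¬¬D ∧ C): β-rule — branch into ¬¬¬D  //  ¬C.
                  branch 2.1.2.1.1 (add ¬¬¬D):
                    ¬¬¬D: drop double negation, giving ¬D.
                    ○ open, literals {B=true, C=false, D=false}.
                  branch 2.1.2.1.2 (add ¬C):
                    ○ open, literals {B=true, C=false, D=false}.
              branch 2.1.2.2 (add ¬¬D, ¬¬(¬¬D ∧ C)):
                × closes — contains both D and ¬D.
      branch 2.2 (add ¬(¬D ∧ ¬C), ¬(¬C → (¬D ↔ ¬(¬¬D ∧ C)))):
        ¬(¬C → (¬D ↔ ¬(¬¬D ∧ C))): α-rule — add ¬C, ¬(¬D ↔ ¬(¬¬D ∧ C)).
        ¬(¬D ∧ ¬C): β-rule — branch into ¬¬D  //  ¬¬C.
          branch 2.2.1 (add ¬¬D):
            ¬(¬D ↔ ¬(¬¬D ∧ C)): β-rule — branch into ¬D, ¬¬(¬¬D ∧ C)  //  ¬¬D, ¬(¬¬D ∧ C).
              branch 2.2.1.1 (add ¬D, ¬¬(¬¬D ∧ C)):
                × closes — contains both D and ¬D.
              branch 2.2.1.2 (add ¬¬D, ¬(¬¬D ∧ C)):
                ¬(¬¬D ∧ C): β-rule — branch into ¬¬¬D  //  ¬C.
                  branch 2.2.1.2.1 (add ¬¬¬D):
                    ¬¬¬D: drop double negation, giving ¬D.
                    × closes — contains both D and ¬D.
                  branch 2.2.1.2.2 (add ¬C):
                    ○ open, literals {B=true, C=false, D=true}.
          branch 2.2.2 (add ¬¬C):
            × closes — contains both C and ¬C.
7 branches closed, 3 open.
Each open branch fixes some atoms; the unmentioned ones are free. Counting distinct full assignments: branch {B=true, C=false, D=false} (A) contributes 2 new; branch {B=true, C=false, D=false} (A) contributes 0 new; branch {B=true, C=false, D=true} (A) contributes 2 new. Total: 4.

4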